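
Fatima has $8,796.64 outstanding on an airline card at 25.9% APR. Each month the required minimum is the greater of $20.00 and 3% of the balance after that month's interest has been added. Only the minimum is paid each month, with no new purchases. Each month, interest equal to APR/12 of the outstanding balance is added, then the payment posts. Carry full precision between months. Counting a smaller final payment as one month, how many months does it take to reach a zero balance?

Monthly rate r = 25.9%/12 = 2.15833% = 0.0215833.
While 3% of the post-interest balance exceeds $20.00, each month B ← (B·(1+r))·(1 − 0.03), i.e. B shrinks by the factor (1+r)·0.97 = 0.99094.
This holds for months 1–286. Entering month 287 the balance is $650.64; 3% of the post-interest balance is now below $20.00, so the flat $20.00 minimum applies from here.
From month 287 a fixed $20.00 at rate r clears $650.64 in 57 more payments. Total: 286 + 57 = 343 months.

343 months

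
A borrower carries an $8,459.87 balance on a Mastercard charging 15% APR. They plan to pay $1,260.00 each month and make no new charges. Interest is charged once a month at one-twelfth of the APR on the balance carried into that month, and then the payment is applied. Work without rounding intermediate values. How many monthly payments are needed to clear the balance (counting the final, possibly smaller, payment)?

8 payments

Monthly rate r = 15%/12 = 1.25% = 0.0125.
Recurrence: B ← B·(1+r) − $1,260.00.
Month 1: interest $105.75; balance after payment $7,305.62.
Month 2: interest $91.32; balance after payment $6,136.94.
Closed form: n = −ln(1 − rB₀/P)/ln(1+r) = −ln(0.91607)/ln(1.0125) ≈ 7.057, so the balance reaches zero during payment 8.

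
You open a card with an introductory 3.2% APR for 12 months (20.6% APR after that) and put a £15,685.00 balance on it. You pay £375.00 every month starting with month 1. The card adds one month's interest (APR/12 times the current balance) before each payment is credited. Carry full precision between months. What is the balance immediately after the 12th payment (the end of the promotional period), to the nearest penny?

Promo months 1–12 at r₀ = 3.2%/12 = 0.00266667; months 13+ at r₁ = 20.6%/12 = 0.0171667.
After month 12: iterate B ← B·(1+r₀) − £375.00 for 12 months → £11,627.76.

£11,627.76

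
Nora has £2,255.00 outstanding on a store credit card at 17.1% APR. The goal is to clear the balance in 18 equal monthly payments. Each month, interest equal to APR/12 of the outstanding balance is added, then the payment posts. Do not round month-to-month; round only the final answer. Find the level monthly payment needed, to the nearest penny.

£142.92

Monthly rate r = 17.1%/12 = 1.425% = 0.01425.
Level-payment amortization: P = B₀·r / (1 − (1+r)^(−n)) = 2255.00·0.01425 / (1 − 1.01425^(−18)).
Denominator 1 − (1+r)^(−18) = 0.224842943.
P = 32.1337 / 0.224842943 ≈ 142.92.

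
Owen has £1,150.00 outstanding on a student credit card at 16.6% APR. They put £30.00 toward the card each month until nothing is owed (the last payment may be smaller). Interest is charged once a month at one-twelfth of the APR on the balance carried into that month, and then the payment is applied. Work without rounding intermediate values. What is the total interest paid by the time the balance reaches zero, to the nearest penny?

£499.99

Monthly rate r = 16.6%/12 = 1.38333% = 0.0138333.
Payoff takes n = ⌈−ln(1 − rB₀/P)/ln(1+r)⌉ = ⌈55.000⌉ = 55 payments; the last is £29.99.
Total paid = 54·£30.00 + £29.99 = £1,649.99.
Total interest = total paid − principal = £1,649.99 − £1,150.00 = £499.99.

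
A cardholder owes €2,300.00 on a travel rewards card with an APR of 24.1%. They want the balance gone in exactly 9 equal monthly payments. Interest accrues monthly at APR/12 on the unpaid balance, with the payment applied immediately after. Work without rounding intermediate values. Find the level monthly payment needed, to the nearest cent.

€281.90

Monthly rate r = 24.1%/12 = 2.00833% = 0.0200833.
Level-payment amortization: P = B₀·r / (1 − (1+r)^(−n)) = 2300.00·0.0200833 / (1 − 1.02008^(−9)).
Denominator 1 − (1+r)^(−9) = 0.163859744.
P = 46.1917 / 0.163859744 ≈ 281.90.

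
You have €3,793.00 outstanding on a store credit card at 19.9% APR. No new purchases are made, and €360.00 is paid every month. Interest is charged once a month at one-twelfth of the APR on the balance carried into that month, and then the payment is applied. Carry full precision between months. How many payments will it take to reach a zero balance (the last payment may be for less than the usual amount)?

Monthly rate r = 19.9%/12 = 1.65833% = 0.0165833.
Recurrence: B ← B·(1+r) − €360.00.
Month 1: interest €62.90; balance after payment €3,495.90.
Month 2: interest €57.97; balance after payment €3,193.87.
Closed form: n = −ln(1 − rB₀/P)/ln(1+r) = −ln(0.82528)/ln(1.01658) ≈ 11.676, so the balance reaches zero during payment 12.

12 payments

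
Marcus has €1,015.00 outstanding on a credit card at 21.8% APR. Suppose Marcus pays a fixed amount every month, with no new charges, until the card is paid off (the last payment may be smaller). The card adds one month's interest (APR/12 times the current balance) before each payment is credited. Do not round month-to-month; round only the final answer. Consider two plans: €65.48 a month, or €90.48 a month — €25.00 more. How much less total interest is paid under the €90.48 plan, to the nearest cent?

Monthly rate r = 21.8%/12 = 1.81667% = 0.0181667.
At €65.48/mo: n = ⌈−ln(1 − rB₀/P)/ln(1+r)⌉ = 19 payments (last €24.37); total interest = total paid − €1,015.00 = €188.01.
At €90.48/mo: 13 payments (last €59.75); total interest €130.51.
Interest saved = €188.01 − €130.51 = €57.50.

€57.50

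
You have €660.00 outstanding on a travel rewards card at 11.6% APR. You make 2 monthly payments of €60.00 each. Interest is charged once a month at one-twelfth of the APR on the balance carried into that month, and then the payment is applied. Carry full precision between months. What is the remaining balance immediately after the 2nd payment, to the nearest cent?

€552.24

Monthly rate r = 11.6%/12 = 0.966667% = 0.00966667.
Each month: B ← B·(1+r) − €60.00.
Month 1: interest €6.38; balance after payment €606.38.
Month 2: interest €5.86; balance after payment €552.24.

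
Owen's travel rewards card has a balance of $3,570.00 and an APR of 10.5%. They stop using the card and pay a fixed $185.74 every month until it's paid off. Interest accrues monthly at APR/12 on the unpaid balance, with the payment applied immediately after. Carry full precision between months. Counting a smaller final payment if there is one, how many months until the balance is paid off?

22 payments

Monthly rate r = 10.5%/12 = 0.875% = 0.00875.
Recurrence: B ← B·(1+r) − $185.74.
Month 1: interest $31.24; balance after payment $3,415.50.
Month 2: interest $29.89; balance after payment $3,259.64.
Closed form: n = −ln(1 − rB₀/P)/ln(1+r) = −ln(0.83182)/ln(1.00875) ≈ 21.136, so the balance reaches zero during payment 22.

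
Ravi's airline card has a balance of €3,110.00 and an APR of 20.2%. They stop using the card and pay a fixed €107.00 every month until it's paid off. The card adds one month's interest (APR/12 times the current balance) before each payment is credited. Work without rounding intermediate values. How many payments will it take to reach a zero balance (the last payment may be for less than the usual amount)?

41 payments

Monthly rate r = 20.2%/12 = 1.68333% = 0.0168333.
Recurrence: B ← B·(1+r) − €107.00.
Month 1: interest €52.35; balance after payment €3,055.35.
Month 2: interest €51.43; balance after payment €2,999.78.
Closed form: n = −ln(1 − rB₀/P)/ln(1+r) = −ln(0.51073)/ln(1.01683) ≈ 40.250, so the balance reaches zero during payment 41.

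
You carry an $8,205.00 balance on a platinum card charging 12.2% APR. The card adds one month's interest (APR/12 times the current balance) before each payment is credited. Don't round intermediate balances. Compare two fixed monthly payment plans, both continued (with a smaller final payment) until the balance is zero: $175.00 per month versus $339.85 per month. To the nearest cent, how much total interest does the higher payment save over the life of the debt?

$1,740.27

Monthly rate r = 12.2%/12 = 1.01667% = 0.0101667.
At $175.00/mo: n = ⌈−ln(1 − rB₀/P)/ln(1+r)⌉ = 65 payments (last $2.86); total interest = total paid − $8,205.00 = $2,997.86.
At $339.85/mo: 28 payments (last $286.64); total interest $1,257.59.
Interest saved = $2,997.86 − $1,257.59 = $1,740.27.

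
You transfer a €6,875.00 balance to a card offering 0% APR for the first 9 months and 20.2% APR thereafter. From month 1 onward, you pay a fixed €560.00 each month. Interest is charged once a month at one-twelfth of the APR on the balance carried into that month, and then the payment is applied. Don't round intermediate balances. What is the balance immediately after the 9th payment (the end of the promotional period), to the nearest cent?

Promo months 1–9 at r₀ = 0%/12 = 0; months 10+ at r₁ = 20.2%/12 = 0.0168333.
After month 9 (no interest yet): B = €6,875.00 − 9·€560.00 = €1,835.00.

€1,835.00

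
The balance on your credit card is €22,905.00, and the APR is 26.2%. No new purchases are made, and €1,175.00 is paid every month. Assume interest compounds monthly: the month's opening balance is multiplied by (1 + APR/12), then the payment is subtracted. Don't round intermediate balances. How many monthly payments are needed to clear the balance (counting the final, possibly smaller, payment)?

26 months

Monthly rate r = 26.2%/12 = 2.18333% = 0.0218333.
Recurrence: B ← B·(1+r) − €1,175.00.
Month 1: interest €500.09; balance after payment €22,230.09.
Month 2: interest €485.36; balance after payment €21,540.45.
Closed form: n = −ln(1 − rB₀/P)/ln(1+r) = −ln(0.57439)/ln(1.02183) ≈ 25.671, so the balance reaches zero during payment 26.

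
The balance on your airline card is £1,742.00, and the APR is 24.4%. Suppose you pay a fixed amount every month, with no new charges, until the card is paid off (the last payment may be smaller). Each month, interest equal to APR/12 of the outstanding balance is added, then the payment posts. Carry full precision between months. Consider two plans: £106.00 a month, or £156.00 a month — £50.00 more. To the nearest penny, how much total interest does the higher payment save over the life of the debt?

Monthly rate r = 24.4%/12 = 2.03333% = 0.0203333.
At £106.00/mo: n = ⌈−ln(1 − rB₀/P)/ln(1+r)⌉ = 21 payments (last £21.84); total interest = total paid − £1,742.00 = £399.84.
At £156.00/mo: 13 payments (last £124.22); total interest £254.22.
Interest saved = £399.84 − £254.22 = £145.62.

£145.62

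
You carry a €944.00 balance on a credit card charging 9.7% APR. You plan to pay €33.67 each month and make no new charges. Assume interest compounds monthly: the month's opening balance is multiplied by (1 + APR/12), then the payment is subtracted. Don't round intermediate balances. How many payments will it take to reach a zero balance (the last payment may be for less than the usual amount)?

32 payments

Monthly rate r = 9.7%/12 = 0.808333% = 0.00808333.
Recurrence: B ← B·(1+r) − €33.67.
Month 1: interest €7.63; balance after payment €917.96.
Month 2: interest €7.42; balance after payment €891.71.
Closed form: n = −ln(1 − rB₀/P)/ln(1+r) = −ln(0.77337)/ln(1.00808) ≈ 31.922, so the balance reaches zero during payment 32.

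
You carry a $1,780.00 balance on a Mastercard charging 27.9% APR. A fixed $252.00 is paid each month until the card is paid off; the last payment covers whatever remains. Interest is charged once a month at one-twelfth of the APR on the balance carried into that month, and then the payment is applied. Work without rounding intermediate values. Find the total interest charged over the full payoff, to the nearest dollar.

Monthly rate r = 27.9%/12 = 2.325% = 0.02325.
Payoff takes n = ⌈−ln(1 − rB₀/P)/ln(1+r)⌉ = ⌈7.805⌉ = 8 payments; the last is $203.41.
Total paid = 7·$252.00 + $203.41 = $1,967.41.
Total interest = total paid − principal = $1,967.41 − $1,780.00 = $187.41.

$187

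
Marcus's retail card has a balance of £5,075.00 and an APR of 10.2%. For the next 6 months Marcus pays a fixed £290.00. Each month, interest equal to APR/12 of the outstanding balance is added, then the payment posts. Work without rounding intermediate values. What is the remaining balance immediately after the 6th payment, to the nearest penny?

£3,561.99

Monthly rate r = 10.2%/12 = 0.85% = 0.0085.
Each month: B ← B·(1+r) − £290.00.
Month 1: interest £43.14; balance after payment £4,828.14.
Month 2: interest £41.04; balance after payment £4,579.18.
Month 3: interest £38.92; balance after payment £4,328.10.
Month 4: interest £36.79; balance after payment £4,074.89.
Month 5: interest £34.64; balance after payment £3,819.53.
Month 6: interest £32.47; balance after payment £3,561.99.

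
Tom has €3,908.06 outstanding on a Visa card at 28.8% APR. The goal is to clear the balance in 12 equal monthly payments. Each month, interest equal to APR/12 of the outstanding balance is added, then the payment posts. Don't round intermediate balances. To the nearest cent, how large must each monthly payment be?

Monthly rate r = 28.8%/12 = 2.4% = 0.024.
Level-payment amortization: P = B₀·r / (1 − (1+r)^(−n)) = 3908.06·0.024 / (1 − 1.024^(−12)).
Denominator 1 − (1+r)^(−12) = 0.247683615.
P = 93.7934 / 0.247683615 ≈ 378.68.

€378.68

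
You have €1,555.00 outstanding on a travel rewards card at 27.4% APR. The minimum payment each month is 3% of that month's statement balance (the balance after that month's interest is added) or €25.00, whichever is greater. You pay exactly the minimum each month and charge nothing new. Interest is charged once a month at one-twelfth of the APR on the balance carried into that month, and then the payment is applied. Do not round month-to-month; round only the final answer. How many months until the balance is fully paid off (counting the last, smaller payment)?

143 months

Monthly rate r = 27.4%/12 = 2.28333% = 0.0228333.
While 3% of the post-interest balance exceeds €25.00, each month B ← (B·(1+r))·(1 − 0.03), i.e. B shrinks by the factor (1+r)·0.97 = 0.99215.
This holds for months 1–82. Entering month 83 the balance is €814.73; 3% of the post-interest balance is now below €25.00, so the flat €25.00 minimum applies from here.
From month 83 a fixed €25.00 at rate r clears €814.73 in 61 more payments. Total: 82 + 61 = 143 months.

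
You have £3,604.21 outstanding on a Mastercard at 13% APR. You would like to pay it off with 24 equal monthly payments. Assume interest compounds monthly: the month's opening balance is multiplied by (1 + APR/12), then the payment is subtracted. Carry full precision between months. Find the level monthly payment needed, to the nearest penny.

Monthly rate r = 13%/12 = 1.08333% = 0.0108333.
Level-payment amortization: P = B₀·r / (1 − (1+r)^(−n)) = 3604.21·0.0108333 / (1 − 1.01083^(−24)).
Denominator 1 − (1+r)^(−24) = 0.227869542.
P = 39.0456 / 0.227869542 ≈ 171.35.

£171.35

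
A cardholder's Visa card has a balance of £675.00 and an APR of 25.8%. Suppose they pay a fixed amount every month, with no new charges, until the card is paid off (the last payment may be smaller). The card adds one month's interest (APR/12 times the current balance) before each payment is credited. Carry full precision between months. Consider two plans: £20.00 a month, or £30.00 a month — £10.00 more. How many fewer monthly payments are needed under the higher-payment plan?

29 fewer payments

Monthly rate r = 25.8%/12 = 2.15% = 0.0215.
At £20.00/mo: n = ⌈−ln(1 − rB₀/P)/ln(1+r)⌉ = 61 payments (last £15.95); total interest = total paid − £675.00 = £540.95.
At £30.00/mo: 32 payments (last £2.46); total interest £257.46.
Payments saved = 61 − 32 = 29.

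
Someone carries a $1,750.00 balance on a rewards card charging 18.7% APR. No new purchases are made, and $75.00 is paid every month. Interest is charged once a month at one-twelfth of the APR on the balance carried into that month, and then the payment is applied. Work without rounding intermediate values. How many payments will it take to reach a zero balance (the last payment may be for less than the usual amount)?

30 months

Monthly rate r = 18.7%/12 = 1.55833% = 0.0155833.
Recurrence: B ← B·(1+r) − $75.00.
Month 1: interest $27.27; balance after payment $1,702.27.
Month 2: interest $26.53; balance after payment $1,653.80.
Closed form: n = −ln(1 − rB₀/P)/ln(1+r) = −ln(0.63639)/ln(1.01558) ≈ 29.227, so the balance reaches zero during payment 30.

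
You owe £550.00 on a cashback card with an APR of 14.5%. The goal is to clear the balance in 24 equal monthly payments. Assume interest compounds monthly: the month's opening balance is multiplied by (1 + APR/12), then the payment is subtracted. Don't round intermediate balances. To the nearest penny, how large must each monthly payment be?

£26.54

Monthly rate r = 14.5%/12 = 1.20833% = 0.0120833.
Level-payment amortization: P = B₀·r / (1 − (1+r)^(−n)) = 550.00·0.0120833 / (1 − 1.01208^(−24)).
Denominator 1 − (1+r)^(−24) = 0.250434748.
P = 6.64583 / 0.250434748 ≈ 26.54.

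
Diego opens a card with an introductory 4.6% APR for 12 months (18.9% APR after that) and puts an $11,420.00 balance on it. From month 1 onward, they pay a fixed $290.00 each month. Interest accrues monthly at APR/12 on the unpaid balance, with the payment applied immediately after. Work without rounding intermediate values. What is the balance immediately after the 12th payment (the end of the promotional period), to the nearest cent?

$8,402.22

Promo months 1–12 at r₀ = 4.6%/12 = 0.00383333; months 13+ at r₁ = 18.9%/12 = 0.01575.
After month 12: iterate B ← B·(1+r₀) − $290.00 for 12 months → $8,402.22.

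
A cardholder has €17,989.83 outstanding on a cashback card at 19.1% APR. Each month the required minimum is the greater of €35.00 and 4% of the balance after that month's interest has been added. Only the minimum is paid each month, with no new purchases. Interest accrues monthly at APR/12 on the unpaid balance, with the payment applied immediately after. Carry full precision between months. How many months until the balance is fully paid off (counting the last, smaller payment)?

153 months

Monthly rate r = 19.1%/12 = 1.59167% = 0.0159167.
While 4% of the post-interest balance exceeds €35.00, each month B ← (B·(1+r))·(1 − 0.04), i.e. B shrinks by the factor (1+r)·0.96 = 0.97528.
This holds for months 1–122. Entering month 123 the balance is €848.80; 4% of the post-interest balance is now below €35.00, so the flat €35.00 minimum applies from here.
From month 123 a fixed €35.00 at rate r clears €848.80 in 31 more payments. Total: 122 + 31 = 153 months.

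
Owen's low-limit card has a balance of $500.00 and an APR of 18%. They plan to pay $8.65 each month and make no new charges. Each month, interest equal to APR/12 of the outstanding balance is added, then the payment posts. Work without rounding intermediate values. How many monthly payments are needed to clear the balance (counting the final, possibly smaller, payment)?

136 payments

Monthly rate r = 18%/12 = 1.5% = 0.015.
Recurrence: B ← B·(1+r) − $8.65.
Month 1: interest $7.50; balance after payment $498.85.
Month 2: interest $7.48; balance after payment $497.68.
Closed form: n = −ln(1 − rB₀/P)/ln(1+r) = −ln(0.13295)/ln(1.015) ≈ 135.526, so the balance reaches zero during payment 136.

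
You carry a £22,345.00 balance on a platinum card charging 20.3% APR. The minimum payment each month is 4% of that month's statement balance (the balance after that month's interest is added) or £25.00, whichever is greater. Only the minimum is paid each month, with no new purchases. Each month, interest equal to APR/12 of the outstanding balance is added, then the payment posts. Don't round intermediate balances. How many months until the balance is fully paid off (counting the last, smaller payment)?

Monthly rate r = 20.3%/12 = 1.69167% = 0.0169167.
While 4% of the post-interest balance exceeds £25.00, each month B ← (B·(1+r))·(1 − 0.04), i.e. B shrinks by the factor (1+r)·0.96 = 0.97624.
This holds for months 1–150. Entering month 151 the balance is £606.28; 4% of the post-interest balance is now below £25.00, so the flat £25.00 minimum applies from here.
From month 151 a fixed £25.00 at rate r clears £606.28 in 32 more payments. Total: 150 + 32 = 182 months.

182 months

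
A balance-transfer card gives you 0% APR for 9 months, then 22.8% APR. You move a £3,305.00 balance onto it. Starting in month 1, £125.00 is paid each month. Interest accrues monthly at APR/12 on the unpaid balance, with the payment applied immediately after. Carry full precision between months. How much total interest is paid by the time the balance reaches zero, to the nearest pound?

£493

Promo months 1–9 at r₀ = 0%/12 = 0; months 10+ at r₁ = 22.8%/12 = 0.019.
After month 9 (no interest yet): B = £3,305.00 − 9·£125.00 = £2,180.00.
Then at r₁ with £125.00/mo: n₂ = −ln(1 − r₁·B/P)/ln(1+r₁) ≈ 21.39 → 22 more payments.
Total paid = 30·£125.00 + £48.45 = £3,798.45; interest = £3,798.45 − £3,305.00 = £493.45.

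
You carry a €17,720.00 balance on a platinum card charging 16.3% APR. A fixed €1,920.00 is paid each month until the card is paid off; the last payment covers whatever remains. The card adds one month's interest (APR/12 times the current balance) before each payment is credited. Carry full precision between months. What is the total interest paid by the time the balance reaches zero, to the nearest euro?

€1,342

Monthly rate r = 16.3%/12 = 1.35833% = 0.0135833.
Payoff takes n = ⌈−ln(1 − rB₀/P)/ln(1+r)⌉ = ⌈9.928⌉ = 10 payments; the last is €1,782.41.
Total paid = 9·€1,920.00 + €1,782.41 = €19,062.41.
Total interest = total paid − principal = €19,062.41 − €17,720.00 = €1,342.41.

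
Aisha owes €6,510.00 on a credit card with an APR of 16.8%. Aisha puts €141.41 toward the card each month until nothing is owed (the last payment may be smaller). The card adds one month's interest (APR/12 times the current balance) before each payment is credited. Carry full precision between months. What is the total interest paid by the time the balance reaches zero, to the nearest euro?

€4,010

Monthly rate r = 16.8%/12 = 1.4% = 0.014.
Payoff takes n = ⌈−ln(1 − rB₀/P)/ln(1+r)⌉ = ⌈74.391⌉ = 75 payments; the last is €55.57.
Total paid = 74·€141.41 + €55.57 = €10,519.91.
Total interest = total paid − principal = €10,519.91 − €6,510.00 = €4,009.91.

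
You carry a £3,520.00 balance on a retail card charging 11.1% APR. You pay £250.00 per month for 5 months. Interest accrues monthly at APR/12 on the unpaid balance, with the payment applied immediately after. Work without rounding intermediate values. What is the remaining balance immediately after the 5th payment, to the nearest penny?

Monthly rate r = 11.1%/12 = 0.925% = 0.00925.
Each month: B ← B·(1+r) − £250.00.
Month 1: interest £32.56; balance after payment £3,302.56.
Month 2: interest £30.55; balance after payment £3,083.11.
Month 3: interest £28.52; balance after payment £2,861.63.
Month 4: interest £26.47; balance after payment £2,638.10.
Month 5: interest £24.40; balance after payment £2,412.50.

£2,412.50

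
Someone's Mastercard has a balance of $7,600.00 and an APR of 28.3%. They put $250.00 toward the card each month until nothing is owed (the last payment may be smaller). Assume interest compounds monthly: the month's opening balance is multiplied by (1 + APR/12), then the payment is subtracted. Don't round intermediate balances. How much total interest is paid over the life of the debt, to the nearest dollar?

$5,936

Monthly rate r = 28.3%/12 = 2.35833% = 0.0235833.
Payoff takes n = ⌈−ln(1 − rB₀/P)/ln(1+r)⌉ = ⌈54.144⌉ = 55 payments; the last is $36.37.
Total paid = 54·$250.00 + $36.37 = $13,536.37.
Total interest = total paid − principal = $13,536.37 − $7,600.00 = $5,936.37.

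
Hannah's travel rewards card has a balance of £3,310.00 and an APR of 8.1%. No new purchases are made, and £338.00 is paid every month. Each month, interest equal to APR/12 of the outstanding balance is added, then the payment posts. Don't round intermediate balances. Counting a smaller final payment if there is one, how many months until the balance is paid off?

11 payments

Monthly rate r = 8.1%/12 = 0.675% = 0.00675.
Recurrence: B ← B·(1+r) − £338.00.
Month 1: interest £22.34; balance after payment £2,994.34.
Month 2: interest £20.21; balance after payment £2,676.55.
Closed form: n = −ln(1 − rB₀/P)/ln(1+r) = −ln(0.9339)/ln(1.00675) ≈ 10.166, so the balance reaches zero during payment 11.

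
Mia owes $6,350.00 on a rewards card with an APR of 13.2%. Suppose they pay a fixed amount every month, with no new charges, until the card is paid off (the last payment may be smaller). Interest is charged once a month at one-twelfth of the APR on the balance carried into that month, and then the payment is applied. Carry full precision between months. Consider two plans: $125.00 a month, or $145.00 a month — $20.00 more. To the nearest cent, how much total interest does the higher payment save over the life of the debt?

Monthly rate r = 13.2%/12 = 1.1% = 0.011.
At $125.00/mo: n = ⌈−ln(1 − rB₀/P)/ln(1+r)⌉ = 75 payments (last $99.53); total interest = total paid − $6,350.00 = $2,999.53.
At $145.00/mo: 61 payments (last $11.34); total interest $2,361.34.
Interest saved = $2,999.53 − $2,361.34 = $638.19.

$638.19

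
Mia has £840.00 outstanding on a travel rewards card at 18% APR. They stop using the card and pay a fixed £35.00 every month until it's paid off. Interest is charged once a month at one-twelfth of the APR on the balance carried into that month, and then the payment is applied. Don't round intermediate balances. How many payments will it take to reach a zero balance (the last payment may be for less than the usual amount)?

30 months

Monthly rate r = 18%/12 = 1.5% = 0.015.
Recurrence: B ← B·(1+r) − £35.00.
Month 1: interest £12.60; balance after payment £817.60.
Month 2: interest £12.26; balance after payment £794.86.
Closed form: n = −ln(1 − rB₀/P)/ln(1+r) = −ln(0.64)/ln(1.015) ≈ 29.975, so the balance reaches zero during payment 30.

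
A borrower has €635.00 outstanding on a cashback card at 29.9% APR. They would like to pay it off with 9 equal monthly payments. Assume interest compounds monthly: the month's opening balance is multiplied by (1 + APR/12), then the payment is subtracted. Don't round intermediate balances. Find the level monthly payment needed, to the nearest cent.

€79.63

Monthly rate r = 29.9%/12 = 2.49167% = 0.0249167.
Level-payment amortization: P = B₀·r / (1 − (1+r)^(−n)) = 635.00·0.0249167 / (1 − 1.02492^(−9)).
Denominator 1 − (1+r)^(−9) = 0.198685501.
P = 15.8221 / 0.198685501 ≈ 79.63.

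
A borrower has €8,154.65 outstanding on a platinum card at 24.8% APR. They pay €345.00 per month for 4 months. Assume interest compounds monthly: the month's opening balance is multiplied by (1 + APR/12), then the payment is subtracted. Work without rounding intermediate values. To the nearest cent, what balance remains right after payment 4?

Monthly rate r = 24.8%/12 = 2.06667% = 0.0206667.
Each month: B ← B·(1+r) − €345.00.
Month 1: interest €168.53; balance after payment €7,978.18.
Month 2: interest €164.88; balance after payment €7,798.06.
Month 3: interest €161.16; balance after payment €7,614.22.
Month 4: interest €157.36; balance after payment €7,426.58.

€7,426.58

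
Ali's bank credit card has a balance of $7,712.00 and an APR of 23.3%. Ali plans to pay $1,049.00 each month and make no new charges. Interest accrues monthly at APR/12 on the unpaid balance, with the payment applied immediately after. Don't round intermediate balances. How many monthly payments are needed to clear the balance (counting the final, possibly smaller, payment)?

Monthly rate r = 23.3%/12 = 1.94167% = 0.0194167.
Recurrence: B ← B·(1+r) − $1,049.00.
Month 1: interest $149.74; balance after payment $6,812.74.
Month 2: interest $132.28; balance after payment $5,896.02.
Closed form: n = −ln(1 − rB₀/P)/ln(1+r) = −ln(0.85725)/ln(1.01942) ≈ 8.009, so the balance reaches zero during payment 9.

9 payments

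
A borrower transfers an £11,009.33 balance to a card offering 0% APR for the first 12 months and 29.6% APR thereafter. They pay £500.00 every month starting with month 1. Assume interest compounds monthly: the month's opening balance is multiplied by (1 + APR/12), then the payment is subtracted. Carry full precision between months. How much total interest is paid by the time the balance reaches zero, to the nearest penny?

£816.62

Promo months 1–12 at r₀ = 0%/12 = 0; months 13+ at r₁ = 29.6%/12 = 0.0246667.
After month 12 (no interest yet): B = £11,009.33 − 12·£500.00 = £5,009.33.
Then at r₁ with £500.00/mo: n₂ = −ln(1 − r₁·B/P)/ln(1+r₁) ≈ 11.65 → 12 more payments.
Total paid = 23·£500.00 + £325.95 = £11,825.95; interest = £11,825.95 − £11,009.33 = £816.62.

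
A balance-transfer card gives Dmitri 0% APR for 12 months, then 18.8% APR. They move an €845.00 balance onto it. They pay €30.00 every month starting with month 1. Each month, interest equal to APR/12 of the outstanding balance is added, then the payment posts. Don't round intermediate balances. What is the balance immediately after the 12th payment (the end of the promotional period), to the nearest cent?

Promo months 1–12 at r₀ = 0%/12 = 0; months 13+ at r₁ = 18.8%/12 = 0.0156667.
After month 12 (no interest yet): B = €845.00 − 12·€30.00 = €485.00.

€485.00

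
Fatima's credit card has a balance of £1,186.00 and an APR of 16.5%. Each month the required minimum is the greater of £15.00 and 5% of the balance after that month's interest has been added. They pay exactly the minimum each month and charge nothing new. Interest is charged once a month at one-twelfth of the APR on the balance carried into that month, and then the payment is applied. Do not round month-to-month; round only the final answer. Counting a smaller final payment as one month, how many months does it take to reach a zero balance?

Monthly rate r = 16.5%/12 = 1.375% = 0.01375.
While 5% of the post-interest balance exceeds £15.00, each month B ← (B·(1+r))·(1 − 0.05), i.e. B shrinks by the factor (1+r)·0.95 = 0.96306.
This holds for months 1–37. Entering month 38 the balance is £294.65; 5% of the post-interest balance is now below £15.00, so the flat £15.00 minimum applies from here.
From month 38 a fixed £15.00 at rate r clears £294.65 in 24 more payments. Total: 37 + 24 = 61 months.

61 months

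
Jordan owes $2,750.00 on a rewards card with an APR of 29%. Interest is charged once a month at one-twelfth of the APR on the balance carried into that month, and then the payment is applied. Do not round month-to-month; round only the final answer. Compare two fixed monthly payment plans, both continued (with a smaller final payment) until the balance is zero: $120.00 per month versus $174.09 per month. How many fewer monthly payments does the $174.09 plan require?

Monthly rate r = 29%/12 = 2.41667% = 0.0241667.
At $120.00/mo: n = ⌈−ln(1 − rB₀/P)/ln(1+r)⌉ = 34 payments (last $95.79); total interest = total paid − $2,750.00 = $1,305.79.
At $174.09/mo: 21 payments (last $24.10); total interest $755.90.
Payments saved = 34 − 21 = 13.

13 fewer payments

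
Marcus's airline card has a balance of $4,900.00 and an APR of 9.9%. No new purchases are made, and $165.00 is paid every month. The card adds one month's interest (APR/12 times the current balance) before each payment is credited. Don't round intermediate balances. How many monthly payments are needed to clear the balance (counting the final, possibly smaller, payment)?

35 months

Monthly rate r = 9.9%/12 = 0.825% = 0.00825.
Recurrence: B ← B·(1+r) − $165.00.
Month 1: interest $40.43; balance after payment $4,775.43.
Month 2: interest $39.40; balance after payment $4,649.82.
Closed form: n = −ln(1 − rB₀/P)/ln(1+r) = −ln(0.755)/ln(1.00825) ≈ 34.205, so the balance reaches zero during payment 35.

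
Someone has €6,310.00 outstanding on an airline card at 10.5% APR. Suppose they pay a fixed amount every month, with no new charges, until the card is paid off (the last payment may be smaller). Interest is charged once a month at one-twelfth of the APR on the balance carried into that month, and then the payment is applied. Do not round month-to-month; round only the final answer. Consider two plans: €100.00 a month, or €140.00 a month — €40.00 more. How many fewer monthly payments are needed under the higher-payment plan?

Monthly rate r = 10.5%/12 = 0.875% = 0.00875.
At €100.00/mo: n = ⌈−ln(1 − rB₀/P)/ln(1+r)⌉ = 93 payments (last €20.07); total interest = total paid − €6,310.00 = €2,910.07.
At €140.00/mo: 58 payments (last €79.11); total interest €1,749.11.
Payments saved = 93 − 58 = 35.

35 fewer payments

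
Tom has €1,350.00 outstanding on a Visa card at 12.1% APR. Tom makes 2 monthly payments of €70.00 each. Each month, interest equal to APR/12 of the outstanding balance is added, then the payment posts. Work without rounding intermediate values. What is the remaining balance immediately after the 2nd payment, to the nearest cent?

Monthly rate r = 12.1%/12 = 1.00833% = 0.0100833.
Each month: B ← B·(1+r) − €70.00.
Month 1: interest €13.61; balance after payment €1,293.61.
Month 2: interest €13.04; balance after payment €1,236.66.

€1,236.66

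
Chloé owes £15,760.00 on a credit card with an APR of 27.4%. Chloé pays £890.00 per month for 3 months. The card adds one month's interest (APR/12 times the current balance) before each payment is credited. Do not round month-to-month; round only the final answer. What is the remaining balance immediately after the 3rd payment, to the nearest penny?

Monthly rate r = 27.4%/12 = 2.28333% = 0.0228333.
Each month: B ← B·(1+r) − £890.00.
Month 1: interest £359.85; balance after payment £15,229.85.
Month 2: interest £347.75; balance after payment £14,687.60.
Month 3: interest £335.37; balance after payment £14,132.97.

£14,132.97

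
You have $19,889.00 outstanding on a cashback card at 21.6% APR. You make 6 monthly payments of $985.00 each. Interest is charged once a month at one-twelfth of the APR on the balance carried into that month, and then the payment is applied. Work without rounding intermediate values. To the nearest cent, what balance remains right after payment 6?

$15,953.60

Monthly rate r = 21.6%/12 = 1.8% = 0.018.
Each month: B ← B·(1+r) − $985.00.
Month 1: interest $358.00; balance after payment $19,262.00.
Month 2: interest $346.72; balance after payment $18,623.72.
Month 3: interest $335.23; balance after payment $17,973.94.
Month 4: interest $323.53; balance after payment $17,312.48.
Month 5: interest $311.62; balance after payment $16,639.10.
Month 6: interest $299.50; balance after payment $15,953.60.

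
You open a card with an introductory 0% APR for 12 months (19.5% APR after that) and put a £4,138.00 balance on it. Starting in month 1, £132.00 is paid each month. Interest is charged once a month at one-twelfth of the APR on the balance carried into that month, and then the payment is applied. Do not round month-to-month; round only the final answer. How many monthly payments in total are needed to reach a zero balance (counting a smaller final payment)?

36 payments

Promo months 1–12 at r₀ = 0%/12 = 0; months 13+ at r₁ = 19.5%/12 = 0.01625.
After month 12 (no interest yet): B = £4,138.00 − 12·£132.00 = £2,554.00.
Then at r₁ with £132.00/mo: n₂ = −ln(1 − r₁·B/P)/ln(1+r₁) ≈ 23.42 → 24 more payments.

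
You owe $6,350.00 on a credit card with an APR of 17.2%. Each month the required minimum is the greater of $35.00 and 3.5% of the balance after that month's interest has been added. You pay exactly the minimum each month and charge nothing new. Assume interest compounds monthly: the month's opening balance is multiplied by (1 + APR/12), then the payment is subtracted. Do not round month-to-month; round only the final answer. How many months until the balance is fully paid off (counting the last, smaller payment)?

124 months

Monthly rate r = 17.2%/12 = 1.43333% = 0.0143333.
While 3.5% of the post-interest balance exceeds $35.00, each month B ← (B·(1+r))·(1 − 0.035), i.e. B shrinks by the factor (1+r)·0.965 = 0.97883.
This holds for months 1–88. Entering month 89 the balance is $966.23; 3.5% of the post-interest balance is now below $35.00, so the flat $35.00 minimum applies from here.
From month 89 a fixed $35.00 at rate r clears $966.23 in 36 more payments. Total: 88 + 36 = 124 months.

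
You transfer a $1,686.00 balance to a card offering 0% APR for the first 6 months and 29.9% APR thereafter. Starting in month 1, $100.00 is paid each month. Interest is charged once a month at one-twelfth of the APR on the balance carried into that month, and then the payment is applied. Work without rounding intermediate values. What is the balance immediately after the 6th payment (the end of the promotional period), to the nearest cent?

Promo months 1–6 at r₀ = 0%/12 = 0; months 7+ at r₁ = 29.9%/12 = 0.0249167.
After month 6 (no interest yet): B = $1,686.00 − 6·$100.00 = $1,086.00.

$1,086.00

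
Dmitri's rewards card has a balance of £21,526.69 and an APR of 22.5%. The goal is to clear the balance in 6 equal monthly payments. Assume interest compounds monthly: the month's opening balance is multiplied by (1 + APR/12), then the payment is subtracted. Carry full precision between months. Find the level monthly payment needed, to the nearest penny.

£3,826.87

Monthly rate r = 22.5%/12 = 1.875% = 0.01875.
Level-payment amortization: P = B₀·r / (1 − (1+r)^(−n)) = 21526.69·0.01875 / (1 − 1.01875^(−6)).
Denominator 1 − (1+r)^(−6) = 0.10547132.
P = 403.625 / 0.10547132 ≈ 3826.87.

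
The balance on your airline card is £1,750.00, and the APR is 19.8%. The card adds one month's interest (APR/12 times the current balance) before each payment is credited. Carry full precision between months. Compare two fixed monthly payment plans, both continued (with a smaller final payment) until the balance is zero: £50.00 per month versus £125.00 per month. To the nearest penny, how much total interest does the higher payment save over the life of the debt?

£626.08

Monthly rate r = 19.8%/12 = 1.65% = 0.0165.
At £50.00/mo: n = ⌈−ln(1 − rB₀/P)/ln(1+r)⌉ = 53 payments (last £32.38); total interest = total paid − £1,750.00 = £882.38.
At £125.00/mo: 17 payments (last £6.30); total interest £256.30.
Interest saved = £882.38 − £256.30 = £626.08.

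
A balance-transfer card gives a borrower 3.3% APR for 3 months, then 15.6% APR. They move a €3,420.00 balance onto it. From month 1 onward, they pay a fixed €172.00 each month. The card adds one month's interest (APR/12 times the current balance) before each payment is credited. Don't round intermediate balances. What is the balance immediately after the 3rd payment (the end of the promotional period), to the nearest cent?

€2,930.87

Promo months 1–3 at r₀ = 3.3%/12 = 0.00275; months 4+ at r₁ = 15.6%/12 = 0.013.
After month 3: iterate B ← B·(1+r₀) − €172.00 for 3 months → €2,930.87.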